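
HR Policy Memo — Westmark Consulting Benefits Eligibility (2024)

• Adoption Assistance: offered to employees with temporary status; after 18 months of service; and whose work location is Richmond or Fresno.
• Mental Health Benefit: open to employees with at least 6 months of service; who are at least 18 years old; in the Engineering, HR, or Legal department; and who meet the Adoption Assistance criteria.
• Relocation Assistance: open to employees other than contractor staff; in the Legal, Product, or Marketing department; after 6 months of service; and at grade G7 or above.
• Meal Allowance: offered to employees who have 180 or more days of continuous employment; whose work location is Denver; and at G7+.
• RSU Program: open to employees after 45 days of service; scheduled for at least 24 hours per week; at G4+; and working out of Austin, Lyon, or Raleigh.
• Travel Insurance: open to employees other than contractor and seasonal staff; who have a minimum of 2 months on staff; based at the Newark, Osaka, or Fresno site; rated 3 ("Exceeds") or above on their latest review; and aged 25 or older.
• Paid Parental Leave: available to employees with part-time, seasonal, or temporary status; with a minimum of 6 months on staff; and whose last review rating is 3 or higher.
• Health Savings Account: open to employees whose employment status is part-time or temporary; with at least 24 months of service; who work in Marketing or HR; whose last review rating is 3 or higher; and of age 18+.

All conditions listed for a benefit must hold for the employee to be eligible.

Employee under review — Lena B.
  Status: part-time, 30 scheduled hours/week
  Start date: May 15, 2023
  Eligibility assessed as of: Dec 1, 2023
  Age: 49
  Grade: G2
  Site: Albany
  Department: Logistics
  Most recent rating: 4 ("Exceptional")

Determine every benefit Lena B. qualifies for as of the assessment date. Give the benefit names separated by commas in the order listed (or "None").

Paid Parental Leave

Service from May 15, 2023 to Dec 1, 2023: 200 days.
Adoption Assistance — status part-time ✗ (requires temporary) → not eligible.
Mental Health Benefit — service 200 days ≥ 6 months (≈180 days) ✓; age 49 ≥ 18 ✓; dept Logistics ✗ → not eligible.
Relocation Assistance — status part-time ✓ (not excluded); dept Logistics ✗ → not eligible.
Meal Allowance — service 200 days ≥ 180 days ✓; site Albany ✗ (not Denver) → not eligible.
RSU Program — service 200 days ≥ 45 days ✓; 30 hrs/wk ≥ 24 ✓; grade G2 < G4 ✗ → not eligible.
Travel Insurance — status part-time ✓ (not excluded); service 200 days ≥ 2 months (≈60 days) ✓; site Albany ✗ (not Newark, Osaka, or Fresno) → not eligible.
Paid Parental Leave — status part-time ✓; service 200 days ≥ 6 months (≈180 days) ✓; rating 4 ≥ 3 ✓ → eligible.
Health Savings Account — status part-time ✓; service 200 days < 24 months (≈720 days) ✗ → not eligible.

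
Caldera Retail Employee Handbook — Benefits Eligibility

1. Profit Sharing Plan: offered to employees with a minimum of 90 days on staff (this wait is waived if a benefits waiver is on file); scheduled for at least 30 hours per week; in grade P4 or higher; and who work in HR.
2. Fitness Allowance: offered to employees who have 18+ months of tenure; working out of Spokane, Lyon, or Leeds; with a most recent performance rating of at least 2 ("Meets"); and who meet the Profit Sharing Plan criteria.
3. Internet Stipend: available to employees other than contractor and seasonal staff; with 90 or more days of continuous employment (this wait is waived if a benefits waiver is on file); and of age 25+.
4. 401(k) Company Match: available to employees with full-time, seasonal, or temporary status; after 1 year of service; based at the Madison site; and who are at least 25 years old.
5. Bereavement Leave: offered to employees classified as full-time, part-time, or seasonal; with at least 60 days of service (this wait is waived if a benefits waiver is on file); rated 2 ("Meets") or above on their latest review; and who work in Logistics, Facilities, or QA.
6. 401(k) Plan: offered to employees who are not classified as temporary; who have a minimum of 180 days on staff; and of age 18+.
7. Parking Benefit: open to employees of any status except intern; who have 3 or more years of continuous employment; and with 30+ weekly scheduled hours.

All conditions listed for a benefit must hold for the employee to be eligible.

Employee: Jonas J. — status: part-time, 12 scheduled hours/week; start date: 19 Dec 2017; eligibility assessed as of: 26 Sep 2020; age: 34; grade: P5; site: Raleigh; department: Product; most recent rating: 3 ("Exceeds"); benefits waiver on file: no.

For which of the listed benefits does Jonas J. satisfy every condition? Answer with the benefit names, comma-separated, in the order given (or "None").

Service from 19 Dec 2017 to 26 Sep 2020: 1012 days.
Profit Sharing Plan — no waiver, service 1012 days ≥ 90 days ✓; 12 hrs/wk < 30 ✗ → not eligible.
Fitness Allowance — service 1012 days ≥ 18 months (≈540 days) ✓; site Raleigh ✗ (not Spokane, Lyon, or Leeds) → not eligible.
Internet Stipend — status part-time ✓ (not excluded); no waiver, service 1012 days ≥ 90 days ✓; age 34 ≥ 25 ✓ → eligible.
401(k) Company Match — status part-time ✗ (requires full-time, seasonal, or temporary) → not eligible.
Bereavement Leave — status part-time ✓; no waiver, service 1012 days ≥ 60 days ✓; rating 3 ≥ 2 ✓; dept Product ✗ → not eligible.
401(k) Plan — status part-time ✓ (not excluded); service 1012 days ≥ 180 days ✓; age 34 ≥ 18 ✓ → eligible.
Parking Benefit — status part-time ✓ (not excluded); service 1012 days < 3 years (≈1095 days) ✗ → not eligible.

Internet Stipend, 401(k) Plan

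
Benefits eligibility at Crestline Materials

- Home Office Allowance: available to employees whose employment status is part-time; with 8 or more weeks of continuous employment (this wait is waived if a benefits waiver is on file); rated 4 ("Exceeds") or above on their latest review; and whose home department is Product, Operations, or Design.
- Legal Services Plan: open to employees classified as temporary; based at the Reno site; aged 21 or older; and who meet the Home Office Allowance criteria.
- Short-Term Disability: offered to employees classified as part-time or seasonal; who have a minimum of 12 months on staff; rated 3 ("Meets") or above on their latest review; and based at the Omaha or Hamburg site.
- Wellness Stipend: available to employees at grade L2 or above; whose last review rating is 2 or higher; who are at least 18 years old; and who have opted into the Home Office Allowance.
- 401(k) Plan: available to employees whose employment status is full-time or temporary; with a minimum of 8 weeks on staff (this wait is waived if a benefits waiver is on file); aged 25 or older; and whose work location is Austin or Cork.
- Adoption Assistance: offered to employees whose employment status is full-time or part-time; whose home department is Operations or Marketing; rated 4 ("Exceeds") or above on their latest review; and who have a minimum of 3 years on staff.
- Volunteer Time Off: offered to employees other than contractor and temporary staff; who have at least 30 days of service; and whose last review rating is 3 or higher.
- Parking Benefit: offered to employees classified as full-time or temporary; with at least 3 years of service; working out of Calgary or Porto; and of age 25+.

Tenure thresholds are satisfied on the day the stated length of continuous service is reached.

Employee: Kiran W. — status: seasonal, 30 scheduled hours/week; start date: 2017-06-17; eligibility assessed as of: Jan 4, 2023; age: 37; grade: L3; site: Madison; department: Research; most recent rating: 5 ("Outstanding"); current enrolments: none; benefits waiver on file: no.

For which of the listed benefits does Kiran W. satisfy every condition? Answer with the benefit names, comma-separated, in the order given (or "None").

Service from 2017-06-17 to Jan 4, 2023: 2027 days.
Home Office Allowance — status seasonal ✗ (requires part-time) → not eligible.
Legal Services Plan — status seasonal ✗ (requires temporary) → not eligible.
Short-Term Disability — status seasonal ✓; service 2027 days ≥ 12 months (≈360 days) ✓; rating 5 ≥ 3 ✓; site Madison ✗ (not Omaha or Hamburg) → not eligible.
Wellness Stipend — grade L3 ≥ L2 ✓; rating 5 ≥ 2 ✓; age 37 ≥ 18 ✓; not enrolled in Home Office Allowance ✗ → not eligible.
401(k) Plan — status seasonal ✗ (requires full-time or temporary) → not eligible.
Adoption Assistance — status seasonal ✗ (requires full-time or part-time) → not eligible.
Volunteer Time Off — status seasonal ✓ (not excluded); service 2027 days ≥ 30 days ✓; rating 5 ≥ 3 ✓ → eligible.
Parking Benefit — status seasonal ✗ (requires full-time or temporary) → not eligible.

Volunteer Time Off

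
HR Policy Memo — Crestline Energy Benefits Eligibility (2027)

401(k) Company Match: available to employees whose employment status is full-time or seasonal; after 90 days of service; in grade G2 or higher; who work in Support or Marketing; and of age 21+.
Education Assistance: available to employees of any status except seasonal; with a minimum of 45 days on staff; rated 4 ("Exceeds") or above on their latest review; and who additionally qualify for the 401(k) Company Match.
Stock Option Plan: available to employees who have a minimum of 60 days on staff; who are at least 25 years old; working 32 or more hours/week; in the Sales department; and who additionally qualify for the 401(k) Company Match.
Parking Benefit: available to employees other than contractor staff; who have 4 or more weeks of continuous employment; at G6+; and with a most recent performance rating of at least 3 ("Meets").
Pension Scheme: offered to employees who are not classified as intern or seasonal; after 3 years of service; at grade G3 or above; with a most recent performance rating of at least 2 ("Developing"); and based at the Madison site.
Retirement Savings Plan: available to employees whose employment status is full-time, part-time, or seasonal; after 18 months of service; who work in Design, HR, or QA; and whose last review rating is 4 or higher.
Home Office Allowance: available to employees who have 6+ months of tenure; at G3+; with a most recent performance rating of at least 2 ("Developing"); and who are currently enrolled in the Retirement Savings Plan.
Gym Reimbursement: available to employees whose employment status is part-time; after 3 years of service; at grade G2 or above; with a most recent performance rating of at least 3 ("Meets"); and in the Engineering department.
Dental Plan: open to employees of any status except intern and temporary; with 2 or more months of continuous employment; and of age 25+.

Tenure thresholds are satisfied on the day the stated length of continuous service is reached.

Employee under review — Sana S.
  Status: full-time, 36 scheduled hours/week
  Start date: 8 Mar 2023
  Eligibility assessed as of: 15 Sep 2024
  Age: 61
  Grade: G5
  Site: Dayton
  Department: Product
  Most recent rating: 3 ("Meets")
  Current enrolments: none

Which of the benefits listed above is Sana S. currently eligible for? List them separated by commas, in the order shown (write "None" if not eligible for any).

Dental Plan

Service from 8 Mar 2023 to 15 Sep 2024: 557 days.
401(k) Company Match — status full-time ✓; service 557 days ≥ 90 days ✓; grade G5 ≥ G2 ✓; dept Product ✗ → not eligible.
Education Assistance — status full-time ✓ (not excluded); service 557 days ≥ 45 days ✓; rating 3 < 4 ✗ → not eligible.
Stock Option Plan — service 557 days ≥ 60 days ✓; age 61 ≥ 25 ✓; 36 hrs/wk ≥ 32 ✓; dept Product ✗ → not eligible.
Parking Benefit — status full-time ✓ (not excluded); service 557 days ≥ 4 weeks (≈28 days) ✓; grade G5 < G6 ✗ → not eligible.
Pension Scheme — status full-time ✓ (not excluded); service 557 days < 3 years (≈1095 days) ✗ → not eligible.
Retirement Savings Plan — status full-time ✓; service 557 days ≥ 18 months (≈540 days) ✓; dept Product ✗ → not eligible.
Home Office Allowance — service 557 days ≥ 6 months (≈180 days) ✓; grade G5 ≥ G3 ✓; rating 3 ≥ 2 ✓; not enrolled in Retirement Savings Plan ✗ → not eligible.
Gym Reimbursement — status full-time ✗ (requires part-time) → not eligible.
Dental Plan — status full-time ✓ (not excluded); service 557 days ≥ 2 months (≈60 days) ✓; age 61 ≥ 25 ✓ → eligible.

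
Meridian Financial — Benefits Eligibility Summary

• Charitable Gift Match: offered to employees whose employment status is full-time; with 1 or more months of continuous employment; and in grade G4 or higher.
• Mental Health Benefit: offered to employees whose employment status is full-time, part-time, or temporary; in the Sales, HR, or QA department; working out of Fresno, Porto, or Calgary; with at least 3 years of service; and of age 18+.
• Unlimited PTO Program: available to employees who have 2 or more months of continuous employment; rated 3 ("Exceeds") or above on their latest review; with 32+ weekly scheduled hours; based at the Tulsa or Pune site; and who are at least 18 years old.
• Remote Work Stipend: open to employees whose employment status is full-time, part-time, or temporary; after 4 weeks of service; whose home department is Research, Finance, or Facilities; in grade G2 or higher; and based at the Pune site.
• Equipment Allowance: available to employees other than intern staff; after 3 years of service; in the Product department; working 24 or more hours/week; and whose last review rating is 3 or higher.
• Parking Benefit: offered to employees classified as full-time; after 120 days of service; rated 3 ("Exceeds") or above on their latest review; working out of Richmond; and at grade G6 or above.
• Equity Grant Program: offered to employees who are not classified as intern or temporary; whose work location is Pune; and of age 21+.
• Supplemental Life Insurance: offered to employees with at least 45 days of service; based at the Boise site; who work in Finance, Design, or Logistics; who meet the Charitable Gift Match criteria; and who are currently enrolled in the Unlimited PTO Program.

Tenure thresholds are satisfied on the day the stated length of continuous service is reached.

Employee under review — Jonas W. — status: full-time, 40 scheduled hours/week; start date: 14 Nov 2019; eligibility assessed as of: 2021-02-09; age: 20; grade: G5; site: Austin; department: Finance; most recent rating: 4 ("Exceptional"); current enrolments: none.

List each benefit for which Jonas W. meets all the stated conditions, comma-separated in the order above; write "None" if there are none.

Charitable Gift Match

Service from 14 Nov 2019 to 2021-02-09: 453 days.
Charitable Gift Match — status full-time ✓; service 453 days ≥ 1 month (≈30 days) ✓; grade G5 ≥ G4 ✓ → eligible.
Mental Health Benefit — status full-time ✓; dept Finance ✗ → not eligible.
Unlimited PTO Program — service 453 days ≥ 2 months (≈60 days) ✓; rating 4 ≥ 3 ✓; 40 hrs/wk ≥ 32 ✓; site Austin ✗ (not Tulsa or Pune) → not eligible.
Remote Work Stipend — status full-time ✓; service 453 days ≥ 4 weeks (≈28 days) ✓; dept Finance ✓; grade G5 ≥ G2 ✓; site Austin ✗ (not Pune) → not eligible.
Equipment Allowance — status full-time ✓ (not excluded); service 453 days < 3 years (≈1095 days) ✗ → not eligible.
Parking Benefit — status full-time ✓; service 453 days ≥ 120 days ✓; rating 4 ≥ 3 ✓; site Austin ✗ (not Richmond) → not eligible.
Equity Grant Program — status full-time ✓ (not excluded); site Austin ✗ (not Pune) → not eligible.
Supplemental Life Insurance — service 453 days ≥ 45 days ✓; site Austin ✗ (not Boise) → not eligible.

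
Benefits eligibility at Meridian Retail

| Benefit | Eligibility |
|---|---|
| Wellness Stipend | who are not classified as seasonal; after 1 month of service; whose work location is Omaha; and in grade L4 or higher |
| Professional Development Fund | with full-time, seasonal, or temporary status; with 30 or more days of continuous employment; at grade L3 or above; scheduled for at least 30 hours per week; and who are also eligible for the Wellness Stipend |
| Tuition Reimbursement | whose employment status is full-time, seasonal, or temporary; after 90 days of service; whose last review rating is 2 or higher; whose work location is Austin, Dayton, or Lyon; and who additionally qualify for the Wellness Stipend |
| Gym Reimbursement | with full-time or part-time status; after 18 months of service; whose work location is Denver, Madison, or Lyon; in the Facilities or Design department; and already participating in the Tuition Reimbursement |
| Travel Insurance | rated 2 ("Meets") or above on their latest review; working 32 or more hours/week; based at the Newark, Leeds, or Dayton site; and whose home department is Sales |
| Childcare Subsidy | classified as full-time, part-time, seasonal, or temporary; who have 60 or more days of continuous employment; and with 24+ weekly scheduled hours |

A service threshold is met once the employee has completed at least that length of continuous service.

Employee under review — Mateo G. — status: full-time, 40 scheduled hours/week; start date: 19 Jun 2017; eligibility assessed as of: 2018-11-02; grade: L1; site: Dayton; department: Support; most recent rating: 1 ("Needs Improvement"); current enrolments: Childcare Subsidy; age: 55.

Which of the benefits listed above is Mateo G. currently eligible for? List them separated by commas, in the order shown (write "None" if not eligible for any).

Childcare Subsidy

Service from 19 Jun 2017 to 2018-11-02: 501 days.
Wellness Stipend — status full-time ✓ (not excluded); service 501 days ≥ 1 month (≈30 days) ✓; site Dayton ✗ (not Omaha) → not eligible.
Professional Development Fund — status full-time ✓; service 501 days ≥ 30 days ✓; grade L1 < L3 ✗ → not eligible.
Tuition Reimbursement — status full-time ✓; service 501 days ≥ 90 days ✓; rating 1 < 2 ✗ → not eligible.
Gym Reimbursement — status full-time ✓; service 501 days < 18 months (≈540 days) ✗ → not eligible.
Travel Insurance — rating 1 < 2 ✗ → not eligible.
Childcare Subsidy — status full-time ✓; service 501 days ≥ 60 days ✓; 40 hrs/wk ≥ 24 ✓ → eligible.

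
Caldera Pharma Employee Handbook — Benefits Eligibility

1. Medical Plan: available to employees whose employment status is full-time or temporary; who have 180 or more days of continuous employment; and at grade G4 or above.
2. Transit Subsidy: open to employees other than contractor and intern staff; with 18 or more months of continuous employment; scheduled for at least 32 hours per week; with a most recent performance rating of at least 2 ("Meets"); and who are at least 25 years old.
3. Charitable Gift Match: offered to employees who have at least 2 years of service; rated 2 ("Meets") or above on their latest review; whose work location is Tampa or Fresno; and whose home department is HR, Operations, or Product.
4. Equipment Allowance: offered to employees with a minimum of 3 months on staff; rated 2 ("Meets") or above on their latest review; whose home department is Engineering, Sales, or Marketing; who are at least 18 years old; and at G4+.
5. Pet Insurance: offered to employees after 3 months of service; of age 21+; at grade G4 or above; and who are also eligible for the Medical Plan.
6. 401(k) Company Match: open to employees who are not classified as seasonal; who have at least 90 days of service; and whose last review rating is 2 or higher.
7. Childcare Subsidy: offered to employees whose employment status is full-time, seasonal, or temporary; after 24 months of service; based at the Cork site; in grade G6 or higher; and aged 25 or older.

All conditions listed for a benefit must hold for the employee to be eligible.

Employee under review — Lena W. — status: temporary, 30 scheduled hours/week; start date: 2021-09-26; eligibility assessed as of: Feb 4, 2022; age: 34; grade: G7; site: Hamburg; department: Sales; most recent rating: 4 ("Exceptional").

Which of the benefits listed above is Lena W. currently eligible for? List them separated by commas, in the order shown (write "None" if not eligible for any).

Equipment Allowance, 401(k) Company Match

Service from 2021-09-26 to Feb 4, 2022: 131 days.
Medical Plan — status temporary ✓; service 131 days < 180 days ✗ → not eligible.
Transit Subsidy — status temporary ✓ (not excluded); service 131 days < 18 months (≈540 days) ✗ → not eligible.
Charitable Gift Match — service 131 days < 2 years (≈730 days) ✗ → not eligible.
Equipment Allowance — service 131 days ≥ 3 months (≈90 days) ✓; rating 4 ≥ 2 ✓; dept Sales ✓; age 34 ≥ 18 ✓; grade G7 ≥ G4 ✓ → eligible.
Pet Insurance — service 131 days ≥ 3 months (≈90 days) ✓; age 34 ≥ 21 ✓; grade G7 ≥ G4 ✓; not eligible for Medical Plan ✗ → not eligible.
401(k) Company Match — status temporary ✓ (not excluded); service 131 days ≥ 90 days ✓; rating 4 ≥ 2 ✓ → eligible.
Childcare Subsidy — status temporary ✓; service 131 days < 24 months (≈720 days) ✗ → not eligible.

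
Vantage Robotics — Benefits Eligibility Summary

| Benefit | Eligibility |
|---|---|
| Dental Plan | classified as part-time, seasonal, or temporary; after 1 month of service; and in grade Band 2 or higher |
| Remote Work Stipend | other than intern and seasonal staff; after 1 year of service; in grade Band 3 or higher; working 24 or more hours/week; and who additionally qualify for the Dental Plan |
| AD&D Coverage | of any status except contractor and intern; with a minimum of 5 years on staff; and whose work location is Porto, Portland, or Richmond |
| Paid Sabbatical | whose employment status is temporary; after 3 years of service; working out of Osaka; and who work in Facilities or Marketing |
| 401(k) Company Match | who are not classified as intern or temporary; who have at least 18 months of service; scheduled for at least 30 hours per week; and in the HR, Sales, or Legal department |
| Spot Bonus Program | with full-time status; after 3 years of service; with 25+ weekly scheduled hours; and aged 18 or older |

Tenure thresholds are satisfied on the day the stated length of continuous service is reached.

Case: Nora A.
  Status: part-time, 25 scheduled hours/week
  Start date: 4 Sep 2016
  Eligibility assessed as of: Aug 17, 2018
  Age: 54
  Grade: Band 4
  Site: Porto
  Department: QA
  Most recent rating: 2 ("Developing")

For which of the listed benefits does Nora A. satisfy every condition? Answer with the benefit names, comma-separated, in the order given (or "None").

Service from 4 Sep 2016 to Aug 17, 2018: 712 days.
Dental Plan — status part-time ✓; service 712 days ≥ 1 month (≈30 days) ✓; grade Band 4 ≥ Band 2 ✓ → eligible.
Remote Work Stipend — status part-time ✓ (not excluded); service 712 days ≥ 1 year (≈365 days) ✓; grade Band 4 ≥ Band 3 ✓; 25 hrs/wk ≥ 24 ✓; eligible for Dental Plan ✓ → eligible.
AD&D Coverage — status part-time ✓ (not excluded); service 712 days < 5 years (≈1825 days) ✗ → not eligible.
Paid Sabbatical — status part-time ✗ (requires temporary) → not eligible.
401(k) Company Match — status part-time ✓ (not excluded); service 712 days ≥ 18 months (≈540 days) ✓; 25 hrs/wk < 30 ✗ → not eligible.
Spot Bonus Program — status part-time ✗ (requires full-time) → not eligible.

Dental Plan, Remote Work Stipend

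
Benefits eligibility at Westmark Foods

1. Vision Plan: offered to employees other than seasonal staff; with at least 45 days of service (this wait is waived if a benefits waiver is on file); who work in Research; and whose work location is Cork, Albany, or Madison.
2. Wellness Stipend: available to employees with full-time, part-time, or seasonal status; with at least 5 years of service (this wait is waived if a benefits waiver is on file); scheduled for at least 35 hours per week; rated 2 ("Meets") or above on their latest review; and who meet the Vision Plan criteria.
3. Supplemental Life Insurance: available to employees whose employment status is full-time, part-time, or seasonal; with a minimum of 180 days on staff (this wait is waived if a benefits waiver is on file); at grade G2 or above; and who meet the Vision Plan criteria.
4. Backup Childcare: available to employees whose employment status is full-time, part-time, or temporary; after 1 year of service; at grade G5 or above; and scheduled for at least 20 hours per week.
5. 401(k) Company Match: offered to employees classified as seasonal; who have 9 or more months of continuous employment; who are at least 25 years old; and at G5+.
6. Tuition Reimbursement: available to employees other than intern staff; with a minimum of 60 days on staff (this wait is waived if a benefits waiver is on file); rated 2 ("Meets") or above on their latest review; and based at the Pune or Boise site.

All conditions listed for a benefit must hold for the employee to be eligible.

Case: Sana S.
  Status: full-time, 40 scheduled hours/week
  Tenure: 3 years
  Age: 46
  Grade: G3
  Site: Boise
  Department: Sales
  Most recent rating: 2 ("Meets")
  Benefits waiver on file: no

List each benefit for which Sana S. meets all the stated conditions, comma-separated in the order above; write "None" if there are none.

Vision Plan — status full-time ✓ (not excluded); no waiver, service 3 years ≥ 45 days ✓; dept Sales ✗ → not eligible.
Wellness Stipend — status full-time ✓; no waiver, service 3 years < 5 years ✗ → not eligible.
Supplemental Life Insurance — status full-time ✓; no waiver, service 3 years ≥ 180 days ✓; grade G3 ≥ G2 ✓; not eligible for Vision Plan ✗ → not eligible.
Backup Childcare — status full-time ✓; service 3 years ≥ 1 year ✓; grade G3 < G5 ✗ → not eligible.
401(k) Company Match — status full-time ✗ (requires seasonal) → not eligible.
Tuition Reimbursement — status full-time ✓ (not excluded); no waiver, service 3 years ≥ 60 days ✓; rating 2 ≥ 2 ✓; site Boise ✓ → eligible.

Tuition Reimbursement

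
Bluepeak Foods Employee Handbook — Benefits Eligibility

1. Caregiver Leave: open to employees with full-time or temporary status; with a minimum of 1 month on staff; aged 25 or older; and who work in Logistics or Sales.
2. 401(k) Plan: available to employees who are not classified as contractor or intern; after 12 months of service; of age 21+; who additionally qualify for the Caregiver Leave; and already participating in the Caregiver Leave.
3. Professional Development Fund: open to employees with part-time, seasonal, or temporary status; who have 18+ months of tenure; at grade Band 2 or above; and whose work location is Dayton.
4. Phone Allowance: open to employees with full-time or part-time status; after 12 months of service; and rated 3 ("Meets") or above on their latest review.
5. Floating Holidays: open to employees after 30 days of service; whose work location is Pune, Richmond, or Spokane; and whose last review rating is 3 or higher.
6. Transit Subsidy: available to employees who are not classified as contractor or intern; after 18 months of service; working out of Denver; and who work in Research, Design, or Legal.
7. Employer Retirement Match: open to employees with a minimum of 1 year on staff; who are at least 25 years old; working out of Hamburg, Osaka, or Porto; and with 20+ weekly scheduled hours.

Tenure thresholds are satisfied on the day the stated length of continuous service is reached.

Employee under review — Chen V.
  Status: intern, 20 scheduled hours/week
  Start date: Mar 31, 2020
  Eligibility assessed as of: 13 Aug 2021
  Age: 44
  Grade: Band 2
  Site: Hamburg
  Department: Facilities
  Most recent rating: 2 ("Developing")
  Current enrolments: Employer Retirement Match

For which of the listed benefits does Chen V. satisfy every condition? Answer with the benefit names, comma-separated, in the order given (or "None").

Service from Mar 31, 2020 to 13 Aug 2021: 500 days.
Caregiver Leave — status intern ✗ (requires full-time or temporary) → not eligible.
401(k) Plan — status intern ✗ (excluded) → not eligible.
Professional Development Fund — status intern ✗ (requires part-time, seasonal, or temporary) → not eligible.
Phone Allowance — status intern ✗ (requires full-time or part-time) → not eligible.
Floating Holidays — service 500 days ≥ 30 days ✓; site Hamburg ✗ (not Pune, Richmond, or Spokane) → not eligible.
Transit Subsidy — status intern ✗ (excluded) → not eligible.
Employer Retirement Match — service 500 days ≥ 1 year (≈365 days) ✓; age 44 ≥ 25 ✓; site Hamburg ✓; 20 hrs/wk ≥ 20 ✓ → eligible.

Employer Retirement Match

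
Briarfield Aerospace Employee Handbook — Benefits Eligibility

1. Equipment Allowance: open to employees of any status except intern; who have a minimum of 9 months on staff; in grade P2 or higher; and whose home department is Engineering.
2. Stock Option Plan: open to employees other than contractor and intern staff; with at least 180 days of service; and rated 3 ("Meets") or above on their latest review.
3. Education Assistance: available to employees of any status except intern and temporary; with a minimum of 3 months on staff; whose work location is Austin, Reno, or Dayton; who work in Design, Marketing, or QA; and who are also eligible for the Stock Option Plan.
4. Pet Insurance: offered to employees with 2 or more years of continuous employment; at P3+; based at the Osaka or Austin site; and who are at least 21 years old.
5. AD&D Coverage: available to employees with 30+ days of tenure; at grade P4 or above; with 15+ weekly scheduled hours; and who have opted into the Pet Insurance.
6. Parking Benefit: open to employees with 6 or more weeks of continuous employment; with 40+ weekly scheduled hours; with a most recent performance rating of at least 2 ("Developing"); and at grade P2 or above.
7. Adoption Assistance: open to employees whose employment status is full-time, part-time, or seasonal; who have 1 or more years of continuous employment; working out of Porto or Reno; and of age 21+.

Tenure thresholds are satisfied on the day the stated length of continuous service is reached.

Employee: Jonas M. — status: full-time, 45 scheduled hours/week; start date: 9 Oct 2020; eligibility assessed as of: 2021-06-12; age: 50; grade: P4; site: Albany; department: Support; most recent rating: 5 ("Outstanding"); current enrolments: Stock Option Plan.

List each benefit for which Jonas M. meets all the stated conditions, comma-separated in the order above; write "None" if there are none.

Stock Option Plan, Parking Benefit

Service from 9 Oct 2020 to 2021-06-12: 246 days.
Equipment Allowance — status full-time ✓ (not excluded); service 246 days < 9 months (≈270 days) ✗ → not eligible.
Stock Option Plan — status full-time ✓ (not excluded); service 246 days ≥ 180 days ✓; rating 5 ≥ 3 ✓ → eligible.
Education Assistance — status full-time ✓ (not excluded); service 246 days ≥ 3 months (≈90 days) ✓; site Albany ✗ (not Austin, Reno, or Dayton) → not eligible.
Pet Insurance — service 246 days < 2 years (≈730 days) ✗ → not eligible.
AD&D Coverage — service 246 days ≥ 30 days ✓; grade P4 ≥ P4 ✓; 45 hrs/wk ≥ 15 ✓; not enrolled in Pet Insurance ✗ → not eligible.
Parking Benefit — service 246 days ≥ 6 weeks (≈42 days) ✓; 45 hrs/wk ≥ 40 ✓; rating 5 ≥ 2 ✓; grade P4 ≥ P2 ✓ → eligible.
Adoption Assistance — status full-time ✓; service 246 days < 1 year (≈365 days) ✗ → not eligible.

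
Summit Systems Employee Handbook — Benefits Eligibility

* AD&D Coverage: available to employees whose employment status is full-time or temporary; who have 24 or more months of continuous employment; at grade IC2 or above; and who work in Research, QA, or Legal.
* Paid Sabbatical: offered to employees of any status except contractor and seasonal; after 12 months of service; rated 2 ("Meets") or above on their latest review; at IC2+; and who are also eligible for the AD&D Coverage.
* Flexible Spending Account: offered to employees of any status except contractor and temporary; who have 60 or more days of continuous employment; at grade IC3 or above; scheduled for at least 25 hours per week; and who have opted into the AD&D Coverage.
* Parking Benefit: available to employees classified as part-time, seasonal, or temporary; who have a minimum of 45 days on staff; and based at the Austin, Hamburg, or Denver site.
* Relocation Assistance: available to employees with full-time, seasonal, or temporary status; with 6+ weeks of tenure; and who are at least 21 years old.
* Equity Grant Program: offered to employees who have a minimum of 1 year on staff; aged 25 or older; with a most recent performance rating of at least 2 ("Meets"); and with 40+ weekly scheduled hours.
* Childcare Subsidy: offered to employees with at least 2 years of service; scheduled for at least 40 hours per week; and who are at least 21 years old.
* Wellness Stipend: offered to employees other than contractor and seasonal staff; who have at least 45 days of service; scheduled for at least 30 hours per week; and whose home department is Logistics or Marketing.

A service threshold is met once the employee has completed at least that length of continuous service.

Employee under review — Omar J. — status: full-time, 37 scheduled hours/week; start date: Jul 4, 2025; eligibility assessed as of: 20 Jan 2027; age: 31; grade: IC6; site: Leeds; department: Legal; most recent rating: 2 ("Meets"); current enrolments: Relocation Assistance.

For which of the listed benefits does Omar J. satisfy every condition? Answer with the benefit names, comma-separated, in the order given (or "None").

Relocation Assistance

Service from Jul 4, 2025 to 20 Jan 2027: 565 days.
AD&D Coverage — status full-time ✓; service 565 days < 24 months (≈720 days) ✗ → not eligible.
Paid Sabbatical — status full-time ✓ (not excluded); service 565 days ≥ 12 months (≈360 days) ✓; rating 2 ≥ 2 ✓; grade IC6 ≥ IC2 ✓; not eligible for AD&D Coverage ✗ → not eligible.
Flexible Spending Account — status full-time ✓ (not excluded); service 565 days ≥ 60 days ✓; grade IC6 ≥ IC3 ✓; 37 hrs/wk ≥ 25 ✓; not enrolled in AD&D Coverage ✗ → not eligible.
Parking Benefit — status full-time ✗ (requires part-time, seasonal, or temporary) → not eligible.
Relocation Assistance — status full-time ✓; service 565 days ≥ 6 weeks (≈42 days) ✓; age 31 ≥ 21 ✓ → eligible.
Equity Grant Program — service 565 days ≥ 1 year (≈365 days) ✓; age 31 ≥ 25 ✓; rating 2 ≥ 2 ✓; 37 hrs/wk < 40 ✗ → not eligible.
Childcare Subsidy — service 565 days < 2 years (≈730 days) ✗ → not eligible.
Wellness Stipend — status full-time ✓ (not excluded); service 565 days ≥ 45 days ✓; 37 hrs/wk ≥ 30 ✓; dept Legal ✗ → not eligible.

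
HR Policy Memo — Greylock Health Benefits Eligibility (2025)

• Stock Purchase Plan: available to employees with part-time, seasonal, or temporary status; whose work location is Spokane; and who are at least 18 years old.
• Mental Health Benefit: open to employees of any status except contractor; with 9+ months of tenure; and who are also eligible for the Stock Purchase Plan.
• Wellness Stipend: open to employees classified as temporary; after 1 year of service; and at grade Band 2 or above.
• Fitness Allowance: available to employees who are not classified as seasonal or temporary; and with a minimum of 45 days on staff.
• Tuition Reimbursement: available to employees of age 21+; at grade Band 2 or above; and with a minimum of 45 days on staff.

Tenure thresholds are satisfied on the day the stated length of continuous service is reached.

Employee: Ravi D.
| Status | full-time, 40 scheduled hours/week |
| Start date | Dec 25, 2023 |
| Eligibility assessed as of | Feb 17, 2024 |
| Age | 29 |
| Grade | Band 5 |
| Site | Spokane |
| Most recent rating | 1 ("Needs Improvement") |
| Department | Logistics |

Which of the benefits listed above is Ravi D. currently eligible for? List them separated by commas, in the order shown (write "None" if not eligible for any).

Fitness Allowance, Tuition Reimbursement

Service from Dec 25, 2023 to Feb 17, 2024: 54 days.
Stock Purchase Plan — status full-time ✗ (requires part-time, seasonal, or temporary) → not eligible.
Mental Health Benefit — status full-time ✓ (not excluded); service 54 days < 9 months (≈270 days) ✗ → not eligible.
Wellness Stipend — status full-time ✗ (requires temporary) → not eligible.
Fitness Allowance — status full-time ✓ (not excluded); service 54 days ≥ 45 days ✓ → eligible.
Tuition Reimbursement — age 29 ≥ 21 ✓; grade Band 5 ≥ Band 2 ✓; service 54 days ≥ 45 days ✓ → eligible.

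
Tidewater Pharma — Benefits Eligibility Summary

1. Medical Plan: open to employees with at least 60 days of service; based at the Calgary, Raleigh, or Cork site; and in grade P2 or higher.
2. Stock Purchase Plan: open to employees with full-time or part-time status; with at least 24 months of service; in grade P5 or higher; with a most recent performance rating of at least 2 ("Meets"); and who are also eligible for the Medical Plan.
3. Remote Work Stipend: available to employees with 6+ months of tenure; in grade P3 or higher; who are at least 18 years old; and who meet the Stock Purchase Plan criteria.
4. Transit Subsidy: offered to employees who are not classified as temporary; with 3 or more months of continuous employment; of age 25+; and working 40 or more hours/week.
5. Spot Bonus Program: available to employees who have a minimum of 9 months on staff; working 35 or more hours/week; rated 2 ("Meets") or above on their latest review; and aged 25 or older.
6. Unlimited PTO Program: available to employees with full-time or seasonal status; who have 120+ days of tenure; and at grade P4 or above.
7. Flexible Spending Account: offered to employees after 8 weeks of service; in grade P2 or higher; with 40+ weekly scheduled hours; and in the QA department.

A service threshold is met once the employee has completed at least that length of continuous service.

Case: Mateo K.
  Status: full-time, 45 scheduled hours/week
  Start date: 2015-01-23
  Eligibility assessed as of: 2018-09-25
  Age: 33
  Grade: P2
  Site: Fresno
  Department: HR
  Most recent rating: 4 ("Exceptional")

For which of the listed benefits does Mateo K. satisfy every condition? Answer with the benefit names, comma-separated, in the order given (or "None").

Transit Subsidy, Spot Bonus Program

Service from 2015-01-23 to 2018-09-25: 1341 days.
Medical Plan — service 1341 days ≥ 60 days ✓; site Fresno ✗ (not Calgary, Raleigh, or Cork) → not eligible.
Stock Purchase Plan — status full-time ✓; service 1341 days ≥ 24 months (≈720 days) ✓; grade P2 < P5 ✗ → not eligible.
Remote Work Stipend — service 1341 days ≥ 6 months (≈180 days) ✓; grade P2 < P3 ✗ → not eligible.
Transit Subsidy — status full-time ✓ (not excluded); service 1341 days ≥ 3 months (≈90 days) ✓; age 33 ≥ 25 ✓; 45 hrs/wk ≥ 40 ✓ → eligible.
Spot Bonus Program — service 1341 days ≥ 9 months (≈270 days) ✓; 45 hrs/wk ≥ 35 ✓; rating 4 ≥ 2 ✓; age 33 ≥ 25 ✓ → eligible.
Unlimited PTO Program — status full-time ✓; service 1341 days ≥ 120 days ✓; grade P2 < P4 ✗ → not eligible.
Flexible Spending Account — service 1341 days ≥ 8 weeks (≈56 days) ✓; grade P2 ≥ P2 ✓; 45 hrs/wk ≥ 40 ✓; dept HR ✗ → not eligible.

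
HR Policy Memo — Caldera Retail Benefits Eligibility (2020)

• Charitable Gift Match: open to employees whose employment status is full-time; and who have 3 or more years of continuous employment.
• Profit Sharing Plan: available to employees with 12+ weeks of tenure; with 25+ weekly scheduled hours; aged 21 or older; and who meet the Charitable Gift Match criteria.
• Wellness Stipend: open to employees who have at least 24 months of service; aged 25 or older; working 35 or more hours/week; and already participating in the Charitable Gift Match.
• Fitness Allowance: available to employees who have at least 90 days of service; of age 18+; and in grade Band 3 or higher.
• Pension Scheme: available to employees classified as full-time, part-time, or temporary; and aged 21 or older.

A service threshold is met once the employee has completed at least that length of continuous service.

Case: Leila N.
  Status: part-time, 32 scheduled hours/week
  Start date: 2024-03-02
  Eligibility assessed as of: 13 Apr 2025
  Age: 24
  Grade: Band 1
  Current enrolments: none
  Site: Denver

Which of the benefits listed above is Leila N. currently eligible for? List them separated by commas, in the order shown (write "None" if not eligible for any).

Pension Scheme

Service from 2024-03-02 to 13 Apr 2025: 407 days.
Charitable Gift Match — status part-time ✗ (requires full-time) → not eligible.
Profit Sharing Plan — service 407 days ≥ 12 weeks (≈84 days) ✓; 32 hrs/wk ≥ 25 ✓; age 24 ≥ 21 ✓; not eligible for Charitable Gift Match ✗ → not eligible.
Wellness Stipend — service 407 days < 24 months (≈720 days) ✗ → not eligible.
Fitness Allowance — service 407 days ≥ 90 days ✓; age 24 ≥ 18 ✓; grade Band 1 < Band 3 ✗ → not eligible.
Pension Scheme — status part-time ✓; age 24 ≥ 21 ✓ → eligible.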